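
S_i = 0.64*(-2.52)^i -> [0.64, -1.61, 4.06, -10.24, 25.81]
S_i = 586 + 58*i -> [586, 644, 702, 760, 818]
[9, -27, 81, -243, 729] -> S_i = 9*-3^i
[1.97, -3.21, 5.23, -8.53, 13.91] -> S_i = 1.97*(-1.63)^i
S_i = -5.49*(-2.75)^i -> [-5.49, 15.1, -41.52, 114.17, -313.98]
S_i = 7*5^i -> [7, 35, 175, 875, 4375]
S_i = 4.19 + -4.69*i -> [4.19, -0.5, -5.19, -9.88, -14.57]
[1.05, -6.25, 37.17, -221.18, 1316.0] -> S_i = 1.05*(-5.95)^i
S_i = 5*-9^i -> [5, -45, 405, -3645, 32805]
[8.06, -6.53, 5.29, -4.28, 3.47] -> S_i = 8.06*(-0.81)^i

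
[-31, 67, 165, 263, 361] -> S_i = -31 + 98*i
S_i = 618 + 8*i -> [618, 626, 634, 642, 650]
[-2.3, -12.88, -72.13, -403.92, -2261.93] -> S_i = -2.30*5.60^i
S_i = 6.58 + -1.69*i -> [6.58, 4.89, 3.2, 1.51, -0.18]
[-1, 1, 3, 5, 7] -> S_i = -1 + 2*i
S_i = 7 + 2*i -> [7, 9, 11, 13, 15]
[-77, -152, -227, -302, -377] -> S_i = -77 + -75*i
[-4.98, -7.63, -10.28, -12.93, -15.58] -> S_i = -4.98 + -2.65*i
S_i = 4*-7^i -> [4, -28, 196, -1372, 9604]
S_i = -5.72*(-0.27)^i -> [-5.72, 1.54, -0.42, 0.11, -0.03]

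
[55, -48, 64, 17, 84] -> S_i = Random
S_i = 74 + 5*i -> [74, 79, 84, 89, 94]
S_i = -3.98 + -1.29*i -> [-3.98, -5.27, -6.56, -7.85, -9.14]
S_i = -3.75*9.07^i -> [-3.75, -34.01, -308.49, -2798.03, -25378.18]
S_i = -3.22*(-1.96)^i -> [-3.22, 6.31, -12.37, 24.25, -47.52]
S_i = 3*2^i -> [3, 6, 12, 24, 48]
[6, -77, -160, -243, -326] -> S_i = 6 + -83*i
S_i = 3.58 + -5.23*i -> [3.58, -1.65, -6.88, -12.11, -17.34]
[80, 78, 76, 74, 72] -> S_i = 80 + -2*i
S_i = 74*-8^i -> [74, -592, 4736, -37888, 303104]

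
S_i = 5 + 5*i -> [5, 10, 15, 20, 25]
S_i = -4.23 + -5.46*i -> [-4.23, -9.69, -15.15, -20.61, -26.07]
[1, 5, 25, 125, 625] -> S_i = 1*5^i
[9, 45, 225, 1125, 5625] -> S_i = 9*5^i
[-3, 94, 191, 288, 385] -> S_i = -3 + 97*i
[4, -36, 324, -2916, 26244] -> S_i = 4*-9^i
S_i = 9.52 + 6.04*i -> [9.52, 15.56, 21.6, 27.64, 33.68]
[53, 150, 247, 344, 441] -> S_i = 53 + 97*i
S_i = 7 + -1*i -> [7, 6, 5, 4, 3]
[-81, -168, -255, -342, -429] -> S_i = -81 + -87*i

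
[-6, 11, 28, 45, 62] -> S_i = -6 + 17*i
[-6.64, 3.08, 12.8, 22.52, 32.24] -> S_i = -6.64 + 9.72*i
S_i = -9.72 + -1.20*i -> [-9.72, -10.92, -12.12, -13.32, -14.52]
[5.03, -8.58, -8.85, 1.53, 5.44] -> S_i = Random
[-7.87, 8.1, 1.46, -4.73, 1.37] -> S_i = Random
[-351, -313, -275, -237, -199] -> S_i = -351 + 38*i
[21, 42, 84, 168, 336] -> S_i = 21*2^i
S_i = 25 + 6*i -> [25, 31, 37, 43, 49]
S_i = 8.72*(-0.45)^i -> [8.72, -3.92, 1.77, -0.79, 0.36]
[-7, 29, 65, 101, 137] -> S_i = -7 + 36*i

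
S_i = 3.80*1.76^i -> [3.8, 6.69, 11.77, 20.72, 36.46]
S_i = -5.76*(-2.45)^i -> [-5.76, 14.11, -34.57, 84.71, -207.53]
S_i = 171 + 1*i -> [171, 172, 173, 174, 175]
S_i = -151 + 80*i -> [-151, -71, 9, 89, 169]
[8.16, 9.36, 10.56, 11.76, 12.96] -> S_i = 8.16 + 1.20*i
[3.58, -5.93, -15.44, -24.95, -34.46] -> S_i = 3.58 + -9.51*i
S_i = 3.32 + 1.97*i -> [3.32, 5.29, 7.26, 9.23, 11.2]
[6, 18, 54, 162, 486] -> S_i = 6*3^i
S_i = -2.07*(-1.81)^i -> [-2.07, 3.75, -6.78, 12.27, -22.22]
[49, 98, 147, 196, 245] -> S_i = 49 + 49*i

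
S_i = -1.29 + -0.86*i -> [-1.29, -2.15, -3.01, -3.87, -4.73]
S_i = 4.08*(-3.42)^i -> [4.08, -13.95, 47.72, -163.21, 558.17]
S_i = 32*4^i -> [32, 128, 512, 2048, 8192]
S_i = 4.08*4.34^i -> [4.08, 17.71, 76.85, 333.53, 1447.5]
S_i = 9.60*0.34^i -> [9.6, 3.26, 1.11, 0.38, 0.13]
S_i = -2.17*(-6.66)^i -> [-2.17, 14.45, -96.25, 641.04, -4269.3]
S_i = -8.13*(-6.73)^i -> [-8.13, 54.71, -368.23, 2478.2, -16678.26]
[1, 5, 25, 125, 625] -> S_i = 1*5^i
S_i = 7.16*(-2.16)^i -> [7.16, -15.47, 33.41, -72.16, 155.86]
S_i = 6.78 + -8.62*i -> [6.78, -1.84, -10.46, -19.08, -27.7]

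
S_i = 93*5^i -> [93, 465, 2325, 11625, 58125]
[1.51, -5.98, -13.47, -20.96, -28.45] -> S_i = 1.51 + -7.49*i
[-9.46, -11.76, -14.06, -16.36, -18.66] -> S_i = -9.46 + -2.30*i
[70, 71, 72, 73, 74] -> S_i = 70 + 1*i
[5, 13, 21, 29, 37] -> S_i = 5 + 8*i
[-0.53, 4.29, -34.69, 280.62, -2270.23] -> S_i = -0.53*(-8.09)^i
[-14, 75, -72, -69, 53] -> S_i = Random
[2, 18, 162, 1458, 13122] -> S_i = 2*9^i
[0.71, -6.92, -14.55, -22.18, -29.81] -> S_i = 0.71 + -7.63*i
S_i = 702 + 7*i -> [702, 709, 716, 723, 730]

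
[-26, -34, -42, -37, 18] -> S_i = Random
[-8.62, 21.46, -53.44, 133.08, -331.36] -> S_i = -8.62*(-2.49)^i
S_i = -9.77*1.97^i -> [-9.77, -19.25, -37.92, -74.7, -147.15]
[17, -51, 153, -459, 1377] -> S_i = 17*-3^i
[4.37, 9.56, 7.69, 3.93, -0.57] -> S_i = Random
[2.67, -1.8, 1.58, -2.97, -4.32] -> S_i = Random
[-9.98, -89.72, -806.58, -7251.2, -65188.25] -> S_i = -9.98*8.99^i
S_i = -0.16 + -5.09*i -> [-0.16, -5.25, -10.34, -15.43, -20.52]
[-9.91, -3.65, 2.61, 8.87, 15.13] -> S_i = -9.91 + 6.26*i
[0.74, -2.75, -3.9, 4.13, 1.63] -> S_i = Random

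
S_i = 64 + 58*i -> [64, 122, 180, 238, 296]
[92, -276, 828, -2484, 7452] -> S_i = 92*-3^i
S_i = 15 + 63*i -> [15, 78, 141, 204, 267]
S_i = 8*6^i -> [8, 48, 288, 1728, 10368]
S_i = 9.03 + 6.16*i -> [9.03, 15.19, 21.35, 27.51, 33.67]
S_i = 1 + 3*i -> [1, 4, 7, 10, 13]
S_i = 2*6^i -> [2, 12, 72, 432, 2592]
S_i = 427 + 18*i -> [427, 445, 463, 481, 499]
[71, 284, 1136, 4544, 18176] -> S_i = 71*4^i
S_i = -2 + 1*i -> [-2, -1, 0, 1, 2]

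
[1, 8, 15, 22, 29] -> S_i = 1 + 7*i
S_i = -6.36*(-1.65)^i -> [-6.36, 10.49, -17.32, 28.57, -47.14]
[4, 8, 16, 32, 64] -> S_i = 4*2^i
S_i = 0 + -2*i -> [0, -2, -4, -6, -8]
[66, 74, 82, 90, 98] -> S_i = 66 + 8*i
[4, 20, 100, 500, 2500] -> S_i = 4*5^i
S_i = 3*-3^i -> [3, -9, 27, -81, 243]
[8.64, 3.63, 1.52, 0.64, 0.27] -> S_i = 8.64*0.42^i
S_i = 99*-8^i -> [99, -792, 6336, -50688, 405504]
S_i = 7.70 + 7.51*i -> [7.7, 15.21, 22.72, 30.23, 37.74]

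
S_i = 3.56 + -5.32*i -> [3.56, -1.76, -7.08, -12.4, -17.72]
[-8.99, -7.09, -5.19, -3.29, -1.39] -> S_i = -8.99 + 1.90*i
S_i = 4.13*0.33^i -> [4.13, 1.36, 0.45, 0.15, 0.05]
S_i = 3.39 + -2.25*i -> [3.39, 1.14, -1.11, -3.36, -5.61]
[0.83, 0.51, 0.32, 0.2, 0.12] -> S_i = 0.83*0.62^i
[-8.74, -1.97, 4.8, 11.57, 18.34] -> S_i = -8.74 + 6.77*i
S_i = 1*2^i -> [1, 2, 4, 8, 16]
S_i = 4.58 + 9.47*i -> [4.58, 14.05, 23.52, 32.99, 42.46]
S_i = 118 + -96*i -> [118, 22, -74, -170, -266]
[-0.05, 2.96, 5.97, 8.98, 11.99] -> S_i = -0.05 + 3.01*i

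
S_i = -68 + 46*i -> [-68, -22, 24, 70, 116]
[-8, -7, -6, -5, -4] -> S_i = -8 + 1*i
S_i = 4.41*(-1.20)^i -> [4.41, -5.29, 6.35, -7.62, 9.14]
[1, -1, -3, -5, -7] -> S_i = 1 + -2*i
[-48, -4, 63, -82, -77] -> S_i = Random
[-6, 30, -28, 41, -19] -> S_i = Random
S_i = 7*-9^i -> [7, -63, 567, -5103, 45927]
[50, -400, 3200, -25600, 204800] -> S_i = 50*-8^i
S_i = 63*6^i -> [63, 378, 2268, 13608, 81648]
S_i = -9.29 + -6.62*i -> [-9.29, -15.91, -22.53, -29.15, -35.77]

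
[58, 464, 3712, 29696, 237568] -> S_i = 58*8^i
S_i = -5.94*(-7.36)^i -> [-5.94, 43.72, -321.77, 2368.21, -17430.01]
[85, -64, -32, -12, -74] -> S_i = Random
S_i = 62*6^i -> [62, 372, 2232, 13392, 80352]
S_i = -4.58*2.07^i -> [-4.58, -9.48, -19.62, -40.62, -84.09]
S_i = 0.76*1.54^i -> [0.76, 1.17, 1.8, 2.78, 4.27]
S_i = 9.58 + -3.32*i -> [9.58, 6.26, 2.94, -0.38, -3.7]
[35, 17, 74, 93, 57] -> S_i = Random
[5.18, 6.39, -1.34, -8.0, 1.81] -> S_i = Random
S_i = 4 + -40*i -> [4, -36, -76, -116, -156]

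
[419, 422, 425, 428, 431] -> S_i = 419 + 3*i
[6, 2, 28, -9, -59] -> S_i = Random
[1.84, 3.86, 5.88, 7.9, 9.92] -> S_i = 1.84 + 2.02*i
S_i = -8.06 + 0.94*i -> [-8.06, -7.12, -6.18, -5.24, -4.3]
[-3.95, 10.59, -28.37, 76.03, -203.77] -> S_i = -3.95*(-2.68)^i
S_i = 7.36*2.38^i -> [7.36, 17.52, 41.69, 99.22, 236.15]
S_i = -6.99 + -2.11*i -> [-6.99, -9.1, -11.21, -13.32, -15.43]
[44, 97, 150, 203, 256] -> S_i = 44 + 53*i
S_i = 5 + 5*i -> [5, 10, 15, 20, 25]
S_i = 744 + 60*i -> [744, 804, 864, 924, 984]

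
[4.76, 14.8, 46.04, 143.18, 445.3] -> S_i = 4.76*3.11^i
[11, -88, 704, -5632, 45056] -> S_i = 11*-8^i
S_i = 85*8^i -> [85, 680, 5440, 43520, 348160]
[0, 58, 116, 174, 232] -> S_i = 0 + 58*i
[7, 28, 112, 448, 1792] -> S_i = 7*4^i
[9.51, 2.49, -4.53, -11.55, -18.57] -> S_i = 9.51 + -7.02*i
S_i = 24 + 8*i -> [24, 32, 40, 48, 56]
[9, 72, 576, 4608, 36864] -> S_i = 9*8^i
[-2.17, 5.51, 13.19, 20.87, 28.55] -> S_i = -2.17 + 7.68*i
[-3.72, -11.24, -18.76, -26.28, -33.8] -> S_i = -3.72 + -7.52*i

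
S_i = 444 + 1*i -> [444, 445, 446, 447, 448]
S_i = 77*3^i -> [77, 231, 693, 2079, 6237]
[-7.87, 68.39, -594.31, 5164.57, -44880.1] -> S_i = -7.87*(-8.69)^i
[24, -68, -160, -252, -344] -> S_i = 24 + -92*i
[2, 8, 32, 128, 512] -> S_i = 2*4^i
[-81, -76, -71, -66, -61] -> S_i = -81 + 5*i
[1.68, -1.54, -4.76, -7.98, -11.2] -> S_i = 1.68 + -3.22*i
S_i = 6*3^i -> [6, 18, 54, 162, 486]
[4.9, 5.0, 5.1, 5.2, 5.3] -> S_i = 4.90*1.02^i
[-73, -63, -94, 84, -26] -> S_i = Random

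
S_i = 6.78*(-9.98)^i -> [6.78, -67.66, 675.29, -6739.4, 67259.23]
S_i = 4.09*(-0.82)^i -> [4.09, -3.35, 2.75, -2.26, 1.85]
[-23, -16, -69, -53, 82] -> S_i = Random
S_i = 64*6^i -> [64, 384, 2304, 13824, 82944]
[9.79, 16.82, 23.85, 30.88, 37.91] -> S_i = 9.79 + 7.03*i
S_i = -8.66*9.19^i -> [-8.66, -79.59, -731.39, -6721.47, -61770.33]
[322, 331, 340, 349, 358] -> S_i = 322 + 9*i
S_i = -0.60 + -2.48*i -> [-0.6, -3.08, -5.56, -8.04, -10.52]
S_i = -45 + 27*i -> [-45, -18, 9, 36, 63]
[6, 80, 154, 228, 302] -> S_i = 6 + 74*i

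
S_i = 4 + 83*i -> [4, 87, 170, 253, 336]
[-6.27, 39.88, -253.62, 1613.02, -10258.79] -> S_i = -6.27*(-6.36)^i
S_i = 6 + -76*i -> [6, -70, -146, -222, -298]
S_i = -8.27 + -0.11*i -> [-8.27, -8.38, -8.49, -8.6, -8.71]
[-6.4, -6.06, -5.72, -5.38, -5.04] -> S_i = -6.40 + 0.34*i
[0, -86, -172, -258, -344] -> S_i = 0 + -86*i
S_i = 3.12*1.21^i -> [3.12, 3.78, 4.57, 5.53, 6.69]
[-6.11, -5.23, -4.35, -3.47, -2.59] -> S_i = -6.11 + 0.88*i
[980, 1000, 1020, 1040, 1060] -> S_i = 980 + 20*i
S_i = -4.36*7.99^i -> [-4.36, -34.84, -278.34, -2223.96, -17769.43]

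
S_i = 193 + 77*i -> [193, 270, 347, 424, 501]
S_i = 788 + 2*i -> [788, 790, 792, 794, 796]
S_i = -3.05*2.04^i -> [-3.05, -6.22, -12.69, -25.89, -52.82]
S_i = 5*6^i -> [5, 30, 180, 1080, 6480]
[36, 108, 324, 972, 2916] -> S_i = 36*3^i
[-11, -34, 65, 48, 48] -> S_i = Random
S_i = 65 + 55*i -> [65, 120, 175, 230, 285]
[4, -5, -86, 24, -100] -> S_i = Random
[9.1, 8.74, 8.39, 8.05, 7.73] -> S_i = 9.10*0.96^i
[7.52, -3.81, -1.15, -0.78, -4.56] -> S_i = Random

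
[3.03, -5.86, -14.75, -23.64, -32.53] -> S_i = 3.03 + -8.89*i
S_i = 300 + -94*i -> [300, 206, 112, 18, -76]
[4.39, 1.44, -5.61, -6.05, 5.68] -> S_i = Random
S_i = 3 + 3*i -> [3, 6, 9, 12, 15]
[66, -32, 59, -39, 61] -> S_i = Random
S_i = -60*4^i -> [-60, -240, -960, -3840, -15360]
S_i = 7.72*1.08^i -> [7.72, 8.34, 9.0, 9.72, 10.5]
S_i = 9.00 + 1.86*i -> [9.0, 10.86, 12.72, 14.58, 16.44]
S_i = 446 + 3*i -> [446, 449, 452, 455, 458]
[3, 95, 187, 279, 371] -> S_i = 3 + 92*i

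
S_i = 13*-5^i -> [13, -65, 325, -1625, 8125]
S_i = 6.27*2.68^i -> [6.27, 16.8, 45.03, 120.69, 323.45]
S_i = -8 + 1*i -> [-8, -7, -6, -5, -4]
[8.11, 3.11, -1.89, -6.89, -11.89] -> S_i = 8.11 + -5.00*i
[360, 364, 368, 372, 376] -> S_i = 360 + 4*i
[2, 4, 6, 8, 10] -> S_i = 2 + 2*i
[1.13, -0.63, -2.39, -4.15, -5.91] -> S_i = 1.13 + -1.76*i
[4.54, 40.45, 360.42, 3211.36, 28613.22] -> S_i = 4.54*8.91^i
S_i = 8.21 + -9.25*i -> [8.21, -1.04, -10.29, -19.54, -28.79]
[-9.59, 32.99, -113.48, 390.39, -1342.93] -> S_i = -9.59*(-3.44)^i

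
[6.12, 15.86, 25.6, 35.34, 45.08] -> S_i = 6.12 + 9.74*i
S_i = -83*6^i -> [-83, -498, -2988, -17928, -107568]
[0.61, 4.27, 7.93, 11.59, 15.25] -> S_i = 0.61 + 3.66*i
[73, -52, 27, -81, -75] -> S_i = Random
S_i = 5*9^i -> [5, 45, 405, 3645, 32805]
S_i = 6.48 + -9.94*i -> [6.48, -3.46, -13.4, -23.34, -33.28]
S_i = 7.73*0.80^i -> [7.73, 6.18, 4.95, 3.96, 3.17]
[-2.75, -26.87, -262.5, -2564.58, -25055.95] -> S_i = -2.75*9.77^i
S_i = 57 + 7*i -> [57, 64, 71, 78, 85]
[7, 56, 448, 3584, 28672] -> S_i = 7*8^i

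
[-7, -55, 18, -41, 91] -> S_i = Random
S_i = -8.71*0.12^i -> [-8.71, -1.05, -0.13, -0.02, -0.0]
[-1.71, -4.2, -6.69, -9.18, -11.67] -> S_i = -1.71 + -2.49*i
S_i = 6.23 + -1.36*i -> [6.23, 4.87, 3.51, 2.15, 0.79]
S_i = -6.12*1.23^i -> [-6.12, -7.53, -9.26, -11.39, -14.01]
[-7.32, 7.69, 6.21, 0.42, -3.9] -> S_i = Random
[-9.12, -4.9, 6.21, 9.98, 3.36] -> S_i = Random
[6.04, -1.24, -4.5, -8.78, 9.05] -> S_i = Random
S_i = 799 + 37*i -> [799, 836, 873, 910, 947]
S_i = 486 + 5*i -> [486, 491, 496, 501, 506]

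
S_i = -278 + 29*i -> [-278, -249, -220, -191, -162]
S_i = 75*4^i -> [75, 300, 1200, 4800, 19200]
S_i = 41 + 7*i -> [41, 48, 55, 62, 69]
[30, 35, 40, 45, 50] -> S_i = 30 + 5*i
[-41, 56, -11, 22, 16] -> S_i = Random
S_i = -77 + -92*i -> [-77, -169, -261, -353, -445]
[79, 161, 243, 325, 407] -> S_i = 79 + 82*i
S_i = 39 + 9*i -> [39, 48, 57, 66, 75]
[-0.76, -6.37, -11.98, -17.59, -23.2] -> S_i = -0.76 + -5.61*i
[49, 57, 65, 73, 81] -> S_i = 49 + 8*i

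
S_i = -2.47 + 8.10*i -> [-2.47, 5.63, 13.73, 21.83, 29.93]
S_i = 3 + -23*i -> [3, -20, -43, -66, -89]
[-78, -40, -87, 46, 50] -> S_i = Random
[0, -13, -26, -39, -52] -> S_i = 0 + -13*i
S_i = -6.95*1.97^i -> [-6.95, -13.69, -26.97, -53.14, -104.68]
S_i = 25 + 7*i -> [25, 32, 39, 46, 53]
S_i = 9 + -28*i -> [9, -19, -47, -75, -103]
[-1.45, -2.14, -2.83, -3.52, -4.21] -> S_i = -1.45 + -0.69*i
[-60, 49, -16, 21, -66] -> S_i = Random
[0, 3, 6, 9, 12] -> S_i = 0 + 3*i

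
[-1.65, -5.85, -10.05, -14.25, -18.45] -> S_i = -1.65 + -4.20*i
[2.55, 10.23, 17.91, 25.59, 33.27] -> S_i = 2.55 + 7.68*i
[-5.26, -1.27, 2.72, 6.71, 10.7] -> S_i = -5.26 + 3.99*i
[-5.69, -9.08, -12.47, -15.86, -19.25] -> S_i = -5.69 + -3.39*i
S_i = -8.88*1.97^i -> [-8.88, -17.49, -34.46, -67.89, -133.75]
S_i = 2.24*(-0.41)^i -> [2.24, -0.92, 0.38, -0.15, 0.06]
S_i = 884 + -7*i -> [884, 877, 870, 863, 856]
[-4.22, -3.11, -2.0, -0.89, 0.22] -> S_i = -4.22 + 1.11*i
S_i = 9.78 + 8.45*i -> [9.78, 18.23, 26.68, 35.13, 43.58]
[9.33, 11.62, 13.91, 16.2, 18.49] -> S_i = 9.33 + 2.29*i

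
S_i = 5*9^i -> [5, 45, 405, 3645, 32805]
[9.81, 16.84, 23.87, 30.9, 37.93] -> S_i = 9.81 + 7.03*i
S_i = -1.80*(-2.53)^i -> [-1.8, 4.55, -11.52, 29.15, -73.75]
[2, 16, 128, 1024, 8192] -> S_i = 2*8^i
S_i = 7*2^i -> [7, 14, 28, 56, 112]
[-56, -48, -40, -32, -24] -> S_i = -56 + 8*i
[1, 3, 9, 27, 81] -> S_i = 1*3^i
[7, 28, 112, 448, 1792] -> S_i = 7*4^i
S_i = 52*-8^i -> [52, -416, 3328, -26624, 212992]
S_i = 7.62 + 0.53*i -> [7.62, 8.15, 8.68, 9.21, 9.74]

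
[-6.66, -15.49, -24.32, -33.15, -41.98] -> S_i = -6.66 + -8.83*i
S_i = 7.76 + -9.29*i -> [7.76, -1.53, -10.82, -20.11, -29.4]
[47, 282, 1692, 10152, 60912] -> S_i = 47*6^i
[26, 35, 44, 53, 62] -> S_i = 26 + 9*i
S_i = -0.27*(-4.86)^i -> [-0.27, 1.31, -6.38, 30.99, -150.63]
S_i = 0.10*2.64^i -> [0.1, 0.26, 0.7, 1.84, 4.86]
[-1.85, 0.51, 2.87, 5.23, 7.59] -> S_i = -1.85 + 2.36*i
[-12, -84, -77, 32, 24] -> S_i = Random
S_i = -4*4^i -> [-4, -16, -64, -256, -1024]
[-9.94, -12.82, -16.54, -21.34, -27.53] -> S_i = -9.94*1.29^i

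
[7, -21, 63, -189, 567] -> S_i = 7*-3^i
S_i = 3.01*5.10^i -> [3.01, 15.35, 78.29, 399.28, 2036.33]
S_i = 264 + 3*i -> [264, 267, 270, 273, 276]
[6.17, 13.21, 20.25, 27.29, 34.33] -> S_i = 6.17 + 7.04*i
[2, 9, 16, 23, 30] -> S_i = 2 + 7*i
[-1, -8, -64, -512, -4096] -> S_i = -1*8^i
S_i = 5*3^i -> [5, 15, 45, 135, 405]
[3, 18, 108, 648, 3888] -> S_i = 3*6^i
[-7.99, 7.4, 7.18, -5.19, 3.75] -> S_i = Random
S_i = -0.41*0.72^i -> [-0.41, -0.3, -0.21, -0.15, -0.11]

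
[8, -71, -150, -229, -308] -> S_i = 8 + -79*i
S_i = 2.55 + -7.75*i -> [2.55, -5.2, -12.95, -20.7, -28.45]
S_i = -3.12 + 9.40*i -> [-3.12, 6.28, 15.68, 25.08, 34.48]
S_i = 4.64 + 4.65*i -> [4.64, 9.29, 13.94, 18.59, 23.24]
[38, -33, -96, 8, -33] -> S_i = Random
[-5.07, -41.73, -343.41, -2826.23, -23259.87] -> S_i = -5.07*8.23^i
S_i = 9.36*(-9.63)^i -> [9.36, -90.14, 868.02, -8359.01, 80497.24]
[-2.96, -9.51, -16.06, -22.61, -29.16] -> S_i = -2.96 + -6.55*i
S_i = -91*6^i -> [-91, -546, -3276, -19656, -117936]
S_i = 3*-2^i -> [3, -6, 12, -24, 48]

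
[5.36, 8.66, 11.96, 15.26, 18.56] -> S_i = 5.36 + 3.30*i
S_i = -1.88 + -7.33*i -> [-1.88, -9.21, -16.54, -23.87, -31.2]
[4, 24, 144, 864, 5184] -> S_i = 4*6^i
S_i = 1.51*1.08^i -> [1.51, 1.63, 1.76, 1.9, 2.05]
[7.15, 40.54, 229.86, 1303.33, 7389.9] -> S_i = 7.15*5.67^i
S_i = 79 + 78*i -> [79, 157, 235, 313, 391]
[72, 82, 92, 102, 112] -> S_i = 72 + 10*i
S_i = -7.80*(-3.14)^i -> [-7.8, 24.49, -76.9, 241.48, -758.25]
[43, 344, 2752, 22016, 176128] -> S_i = 43*8^i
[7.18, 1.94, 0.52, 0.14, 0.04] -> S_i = 7.18*0.27^i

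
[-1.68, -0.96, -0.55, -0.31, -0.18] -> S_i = -1.68*0.57^i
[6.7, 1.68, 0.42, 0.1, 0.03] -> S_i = 6.70*0.25^i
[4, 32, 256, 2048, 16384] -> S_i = 4*8^i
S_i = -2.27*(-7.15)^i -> [-2.27, 16.23, -116.05, 829.74, -5932.67]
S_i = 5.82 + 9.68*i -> [5.82, 15.5, 25.18, 34.86, 44.54]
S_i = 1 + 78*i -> [1, 79, 157, 235, 313]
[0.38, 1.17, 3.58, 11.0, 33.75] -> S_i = 0.38*3.07^i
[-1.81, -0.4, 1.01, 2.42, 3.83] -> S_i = -1.81 + 1.41*i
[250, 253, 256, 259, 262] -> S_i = 250 + 3*i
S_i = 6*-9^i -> [6, -54, 486, -4374, 39366]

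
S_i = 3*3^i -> [3, 9, 27, 81, 243]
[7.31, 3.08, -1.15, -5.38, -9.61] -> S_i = 7.31 + -4.23*i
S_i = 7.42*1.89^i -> [7.42, 14.02, 26.5, 50.09, 94.68]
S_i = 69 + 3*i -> [69, 72, 75, 78, 81]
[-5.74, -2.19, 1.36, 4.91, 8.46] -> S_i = -5.74 + 3.55*i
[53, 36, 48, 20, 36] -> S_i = Random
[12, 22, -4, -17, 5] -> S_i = Random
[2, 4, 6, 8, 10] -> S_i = 2 + 2*i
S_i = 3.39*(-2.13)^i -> [3.39, -7.22, 15.38, -32.76, 69.78]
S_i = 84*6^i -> [84, 504, 3024, 18144, 108864]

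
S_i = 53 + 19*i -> [53, 72, 91, 110, 129]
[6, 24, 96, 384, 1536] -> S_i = 6*4^i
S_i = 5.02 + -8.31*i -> [5.02, -3.29, -11.6, -19.91, -28.22]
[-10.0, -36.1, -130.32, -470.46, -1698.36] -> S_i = -10.00*3.61^i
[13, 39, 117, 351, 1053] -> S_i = 13*3^i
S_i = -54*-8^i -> [-54, 432, -3456, 27648, -221184]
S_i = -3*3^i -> [-3, -9, -27, -81, -243]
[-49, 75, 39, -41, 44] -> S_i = Random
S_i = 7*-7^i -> [7, -49, 343, -2401, 16807]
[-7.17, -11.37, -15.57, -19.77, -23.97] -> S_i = -7.17 + -4.20*i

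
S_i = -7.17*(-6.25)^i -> [-7.17, 44.81, -280.08, 1750.49, -10940.55]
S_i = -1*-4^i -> [-1, 4, -16, 64, -256]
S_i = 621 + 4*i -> [621, 625, 629, 633, 637]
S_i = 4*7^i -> [4, 28, 196, 1372, 9604]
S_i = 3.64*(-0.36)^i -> [3.64, -1.31, 0.47, -0.17, 0.06]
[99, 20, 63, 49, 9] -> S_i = Random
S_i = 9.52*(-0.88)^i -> [9.52, -8.38, 7.37, -6.49, 5.71]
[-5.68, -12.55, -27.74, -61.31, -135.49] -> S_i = -5.68*2.21^i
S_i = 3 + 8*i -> [3, 11, 19, 27, 35]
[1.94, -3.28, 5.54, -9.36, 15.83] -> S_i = 1.94*(-1.69)^i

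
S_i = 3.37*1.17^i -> [3.37, 3.94, 4.61, 5.4, 6.31]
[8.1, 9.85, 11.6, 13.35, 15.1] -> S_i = 8.10 + 1.75*i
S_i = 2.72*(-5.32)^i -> [2.72, -14.47, 76.98, -409.55, 2178.79]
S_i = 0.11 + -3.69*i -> [0.11, -3.58, -7.27, -10.96, -14.65]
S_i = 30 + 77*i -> [30, 107, 184, 261, 338]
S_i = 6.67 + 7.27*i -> [6.67, 13.94, 21.21, 28.48, 35.75]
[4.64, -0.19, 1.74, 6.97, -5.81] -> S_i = Random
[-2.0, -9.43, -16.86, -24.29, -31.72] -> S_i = -2.00 + -7.43*i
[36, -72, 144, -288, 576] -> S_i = 36*-2^i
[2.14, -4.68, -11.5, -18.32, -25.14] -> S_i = 2.14 + -6.82*i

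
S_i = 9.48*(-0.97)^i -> [9.48, -9.2, 8.92, -8.65, 8.39]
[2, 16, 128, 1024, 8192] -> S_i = 2*8^i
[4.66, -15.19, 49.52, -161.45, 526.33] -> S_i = 4.66*(-3.26)^i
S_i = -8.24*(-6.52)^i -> [-8.24, 53.72, -350.29, 2283.86, -14890.79]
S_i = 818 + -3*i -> [818, 815, 812, 809, 806]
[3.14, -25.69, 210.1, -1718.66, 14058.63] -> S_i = 3.14*(-8.18)^i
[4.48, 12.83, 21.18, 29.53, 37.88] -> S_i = 4.48 + 8.35*i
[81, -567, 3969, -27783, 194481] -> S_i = 81*-7^i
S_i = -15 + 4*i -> [-15, -11, -7, -3, 1]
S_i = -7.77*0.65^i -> [-7.77, -5.05, -3.28, -2.13, -1.39]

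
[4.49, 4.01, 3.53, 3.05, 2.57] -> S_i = 4.49 + -0.48*i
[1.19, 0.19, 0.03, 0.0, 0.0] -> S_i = 1.19*0.16^i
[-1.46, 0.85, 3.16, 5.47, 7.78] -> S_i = -1.46 + 2.31*i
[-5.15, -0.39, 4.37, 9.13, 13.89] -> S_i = -5.15 + 4.76*i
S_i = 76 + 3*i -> [76, 79, 82, 85, 88]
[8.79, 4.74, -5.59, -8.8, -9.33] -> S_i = Random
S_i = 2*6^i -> [2, 12, 72, 432, 2592]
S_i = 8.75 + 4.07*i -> [8.75, 12.82, 16.89, 20.96, 25.03]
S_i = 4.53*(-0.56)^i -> [4.53, -2.54, 1.42, -0.8, 0.45]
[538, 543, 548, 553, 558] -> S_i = 538 + 5*i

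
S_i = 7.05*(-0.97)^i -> [7.05, -6.84, 6.63, -6.43, 6.24]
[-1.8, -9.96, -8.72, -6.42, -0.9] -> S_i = Random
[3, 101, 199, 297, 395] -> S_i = 3 + 98*i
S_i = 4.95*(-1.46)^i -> [4.95, -7.23, 10.55, -15.41, 22.49]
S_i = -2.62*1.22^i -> [-2.62, -3.2, -3.9, -4.76, -5.8]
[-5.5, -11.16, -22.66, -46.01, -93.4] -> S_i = -5.50*2.03^i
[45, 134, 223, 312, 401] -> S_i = 45 + 89*i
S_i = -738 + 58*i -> [-738, -680, -622, -564, -506]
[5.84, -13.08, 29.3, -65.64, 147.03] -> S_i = 5.84*(-2.24)^i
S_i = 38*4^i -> [38, 152, 608, 2432, 9728]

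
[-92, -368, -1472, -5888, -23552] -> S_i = -92*4^i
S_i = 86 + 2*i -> [86, 88, 90, 92, 94]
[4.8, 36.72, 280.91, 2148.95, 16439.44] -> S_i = 4.80*7.65^i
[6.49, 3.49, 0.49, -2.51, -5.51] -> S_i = 6.49 + -3.00*i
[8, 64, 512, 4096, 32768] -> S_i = 8*8^i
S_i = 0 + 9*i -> [0, 9, 18, 27, 36]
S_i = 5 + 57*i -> [5, 62, 119, 176, 233]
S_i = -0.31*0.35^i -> [-0.31, -0.11, -0.04, -0.01, -0.0]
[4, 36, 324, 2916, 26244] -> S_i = 4*9^i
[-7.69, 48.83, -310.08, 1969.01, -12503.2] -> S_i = -7.69*(-6.35)^i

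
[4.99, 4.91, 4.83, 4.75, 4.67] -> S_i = 4.99 + -0.08*i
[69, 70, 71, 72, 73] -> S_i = 69 + 1*i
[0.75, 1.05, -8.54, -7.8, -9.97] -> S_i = Random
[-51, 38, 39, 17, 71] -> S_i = Random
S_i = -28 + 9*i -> [-28, -19, -10, -1, 8]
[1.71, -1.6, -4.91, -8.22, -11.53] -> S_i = 1.71 + -3.31*i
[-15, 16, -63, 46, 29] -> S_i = Random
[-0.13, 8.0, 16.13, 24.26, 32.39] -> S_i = -0.13 + 8.13*i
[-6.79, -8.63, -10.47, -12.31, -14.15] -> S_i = -6.79 + -1.84*i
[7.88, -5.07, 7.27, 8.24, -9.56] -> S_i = Random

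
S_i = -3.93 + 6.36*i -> [-3.93, 2.43, 8.79, 15.15, 21.51]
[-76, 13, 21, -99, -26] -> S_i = Random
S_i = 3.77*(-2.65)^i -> [3.77, -9.99, 26.47, -70.16, 185.92]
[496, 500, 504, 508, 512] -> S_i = 496 + 4*i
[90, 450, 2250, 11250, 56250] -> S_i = 90*5^i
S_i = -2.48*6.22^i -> [-2.48, -15.43, -95.95, -596.79, -3712.04]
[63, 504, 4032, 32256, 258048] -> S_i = 63*8^i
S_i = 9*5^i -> [9, 45, 225, 1125, 5625]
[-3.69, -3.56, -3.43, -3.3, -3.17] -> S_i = -3.69 + 0.13*i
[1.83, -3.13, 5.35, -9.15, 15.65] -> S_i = 1.83*(-1.71)^i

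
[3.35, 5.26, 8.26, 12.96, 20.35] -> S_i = 3.35*1.57^i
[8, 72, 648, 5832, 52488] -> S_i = 8*9^i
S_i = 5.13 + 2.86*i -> [5.13, 7.99, 10.85, 13.71, 16.57]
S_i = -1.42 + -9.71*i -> [-1.42, -11.13, -20.84, -30.55, -40.26]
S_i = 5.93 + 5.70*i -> [5.93, 11.63, 17.33, 23.03, 28.73]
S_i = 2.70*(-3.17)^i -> [2.7, -8.56, 27.13, -86.01, 272.65]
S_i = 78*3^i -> [78, 234, 702, 2106, 6318]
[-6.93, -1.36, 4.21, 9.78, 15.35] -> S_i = -6.93 + 5.57*i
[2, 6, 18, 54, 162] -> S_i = 2*3^i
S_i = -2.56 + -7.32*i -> [-2.56, -9.88, -17.2, -24.52, -31.84]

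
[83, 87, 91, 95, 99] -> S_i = 83 + 4*i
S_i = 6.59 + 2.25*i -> [6.59, 8.84, 11.09, 13.34, 15.59]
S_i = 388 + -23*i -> [388, 365, 342, 319, 296]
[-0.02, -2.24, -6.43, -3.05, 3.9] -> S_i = Random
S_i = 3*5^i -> [3, 15, 75, 375, 1875]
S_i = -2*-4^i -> [-2, 8, -32, 128, -512]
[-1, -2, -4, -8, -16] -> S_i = -1*2^i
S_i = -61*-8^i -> [-61, 488, -3904, 31232, -249856]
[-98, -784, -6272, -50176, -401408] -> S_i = -98*8^i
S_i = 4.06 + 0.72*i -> [4.06, 4.78, 5.5, 6.22, 6.94]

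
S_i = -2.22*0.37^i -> [-2.22, -0.82, -0.3, -0.11, -0.04]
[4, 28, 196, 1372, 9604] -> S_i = 4*7^i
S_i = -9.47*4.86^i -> [-9.47, -46.02, -223.68, -1087.07, -5283.18]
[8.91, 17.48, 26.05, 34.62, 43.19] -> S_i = 8.91 + 8.57*i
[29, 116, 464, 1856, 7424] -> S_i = 29*4^i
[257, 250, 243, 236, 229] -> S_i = 257 + -7*i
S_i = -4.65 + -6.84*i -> [-4.65, -11.49, -18.33, -25.17, -32.01]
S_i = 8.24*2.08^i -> [8.24, 17.14, 35.65, 74.15, 154.23]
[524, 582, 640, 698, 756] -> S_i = 524 + 58*i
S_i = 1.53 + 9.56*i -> [1.53, 11.09, 20.65, 30.21, 39.77]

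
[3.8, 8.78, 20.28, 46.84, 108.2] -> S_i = 3.80*2.31^i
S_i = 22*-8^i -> [22, -176, 1408, -11264, 90112]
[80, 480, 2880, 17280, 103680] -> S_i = 80*6^i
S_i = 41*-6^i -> [41, -246, 1476, -8856, 53136]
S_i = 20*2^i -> [20, 40, 80, 160, 320]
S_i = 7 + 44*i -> [7, 51, 95, 139, 183]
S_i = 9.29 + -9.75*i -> [9.29, -0.46, -10.21, -19.96, -29.71]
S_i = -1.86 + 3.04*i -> [-1.86, 1.18, 4.22, 7.26, 10.3]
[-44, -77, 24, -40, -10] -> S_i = Random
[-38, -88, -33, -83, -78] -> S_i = Random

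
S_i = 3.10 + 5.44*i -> [3.1, 8.54, 13.98, 19.42, 24.86]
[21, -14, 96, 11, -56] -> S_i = Random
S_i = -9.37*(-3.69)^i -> [-9.37, 34.58, -127.58, 470.78, -1737.18]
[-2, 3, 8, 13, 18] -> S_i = -2 + 5*i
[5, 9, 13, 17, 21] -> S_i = 5 + 4*i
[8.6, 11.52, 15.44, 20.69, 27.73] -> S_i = 8.60*1.34^i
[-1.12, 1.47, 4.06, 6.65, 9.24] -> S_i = -1.12 + 2.59*i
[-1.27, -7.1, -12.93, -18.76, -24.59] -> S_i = -1.27 + -5.83*i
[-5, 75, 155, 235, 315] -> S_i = -5 + 80*i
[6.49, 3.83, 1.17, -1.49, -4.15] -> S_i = 6.49 + -2.66*i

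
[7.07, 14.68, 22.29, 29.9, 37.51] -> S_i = 7.07 + 7.61*i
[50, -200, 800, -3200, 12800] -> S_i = 50*-4^i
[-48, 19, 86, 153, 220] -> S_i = -48 + 67*i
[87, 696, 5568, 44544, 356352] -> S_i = 87*8^i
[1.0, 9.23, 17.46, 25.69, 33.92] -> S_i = 1.00 + 8.23*i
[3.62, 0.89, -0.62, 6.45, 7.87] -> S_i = Random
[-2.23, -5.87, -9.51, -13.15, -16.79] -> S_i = -2.23 + -3.64*i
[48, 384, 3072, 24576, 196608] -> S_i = 48*8^i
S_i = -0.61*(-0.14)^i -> [-0.61, 0.09, -0.01, 0.0, -0.0]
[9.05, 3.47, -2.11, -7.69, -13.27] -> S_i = 9.05 + -5.58*i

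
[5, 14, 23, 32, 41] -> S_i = 5 + 9*i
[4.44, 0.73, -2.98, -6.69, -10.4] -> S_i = 4.44 + -3.71*i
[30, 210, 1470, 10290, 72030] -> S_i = 30*7^i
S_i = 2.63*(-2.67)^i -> [2.63, -7.02, 18.75, -50.06, 133.66]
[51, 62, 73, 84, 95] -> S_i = 51 + 11*i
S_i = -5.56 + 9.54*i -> [-5.56, 3.98, 13.52, 23.06, 32.6]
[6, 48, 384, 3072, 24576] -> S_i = 6*8^i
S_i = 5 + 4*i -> [5, 9, 13, 17, 21]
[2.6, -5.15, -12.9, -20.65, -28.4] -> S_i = 2.60 + -7.75*i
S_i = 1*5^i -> [1, 5, 25, 125, 625]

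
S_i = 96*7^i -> [96, 672, 4704, 32928, 230496]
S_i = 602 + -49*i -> [602, 553, 504, 455, 406]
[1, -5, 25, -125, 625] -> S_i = 1*-5^i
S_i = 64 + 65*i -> [64, 129, 194, 259, 324]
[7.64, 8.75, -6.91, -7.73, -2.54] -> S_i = Random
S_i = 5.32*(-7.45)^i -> [5.32, -39.63, 295.27, -2199.79, 16388.41]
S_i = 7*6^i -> [7, 42, 252, 1512, 9072]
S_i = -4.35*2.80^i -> [-4.35, -12.18, -34.1, -95.49, -267.38]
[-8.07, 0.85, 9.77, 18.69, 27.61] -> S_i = -8.07 + 8.92*i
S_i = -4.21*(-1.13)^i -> [-4.21, 4.76, -5.38, 6.07, -6.86]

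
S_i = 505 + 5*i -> [505, 510, 515, 520, 525]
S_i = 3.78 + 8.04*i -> [3.78, 11.82, 19.86, 27.9, 35.94]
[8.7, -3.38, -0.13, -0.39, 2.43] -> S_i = Random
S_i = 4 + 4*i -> [4, 8, 12, 16, 20]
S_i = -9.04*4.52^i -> [-9.04, -40.86, -184.69, -834.8, -3773.31]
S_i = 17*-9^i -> [17, -153, 1377, -12393, 111537]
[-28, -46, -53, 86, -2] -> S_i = Random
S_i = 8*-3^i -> [8, -24, 72, -216, 648]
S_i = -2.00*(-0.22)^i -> [-2.0, 0.44, -0.1, 0.02, -0.0]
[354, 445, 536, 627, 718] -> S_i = 354 + 91*i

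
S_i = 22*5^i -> [22, 110, 550, 2750, 13750]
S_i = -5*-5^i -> [-5, 25, -125, 625, -3125]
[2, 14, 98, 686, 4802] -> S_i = 2*7^i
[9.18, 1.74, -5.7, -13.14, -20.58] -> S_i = 9.18 + -7.44*i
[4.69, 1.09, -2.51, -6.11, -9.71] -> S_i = 4.69 + -3.60*i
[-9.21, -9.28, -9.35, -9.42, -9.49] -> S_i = -9.21 + -0.07*i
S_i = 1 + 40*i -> [1, 41, 81, 121, 161]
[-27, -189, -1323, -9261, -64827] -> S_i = -27*7^i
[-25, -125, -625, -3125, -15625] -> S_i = -25*5^i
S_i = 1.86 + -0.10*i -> [1.86, 1.76, 1.66, 1.56, 1.46]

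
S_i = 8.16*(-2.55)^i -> [8.16, -20.81, 53.06, -135.3, 345.03]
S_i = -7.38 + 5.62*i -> [-7.38, -1.76, 3.86, 9.48, 15.1]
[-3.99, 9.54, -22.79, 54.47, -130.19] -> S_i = -3.99*(-2.39)^i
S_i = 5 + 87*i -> [5, 92, 179, 266, 353]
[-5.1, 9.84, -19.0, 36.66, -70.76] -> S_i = -5.10*(-1.93)^i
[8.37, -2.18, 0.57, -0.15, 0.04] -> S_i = 8.37*(-0.26)^i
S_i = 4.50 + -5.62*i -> [4.5, -1.12, -6.74, -12.36, -17.98]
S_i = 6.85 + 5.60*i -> [6.85, 12.45, 18.05, 23.65, 29.25]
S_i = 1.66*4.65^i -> [1.66, 7.72, 35.89, 166.9, 776.1]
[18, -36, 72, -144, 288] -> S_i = 18*-2^i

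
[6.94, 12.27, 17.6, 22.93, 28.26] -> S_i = 6.94 + 5.33*i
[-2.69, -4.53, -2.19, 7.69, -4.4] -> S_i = Random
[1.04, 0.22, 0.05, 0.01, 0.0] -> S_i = 1.04*0.21^i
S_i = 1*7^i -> [1, 7, 49, 343, 2401]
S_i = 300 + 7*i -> [300, 307, 314, 321, 328]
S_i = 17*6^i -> [17, 102, 612, 3672, 22032]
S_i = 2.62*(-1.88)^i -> [2.62, -4.93, 9.26, -17.41, 32.73]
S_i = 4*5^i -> [4, 20, 100, 500, 2500]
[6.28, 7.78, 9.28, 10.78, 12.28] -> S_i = 6.28 + 1.50*i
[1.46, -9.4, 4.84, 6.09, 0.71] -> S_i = Random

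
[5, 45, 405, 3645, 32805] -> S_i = 5*9^i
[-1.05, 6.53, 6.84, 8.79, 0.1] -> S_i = Random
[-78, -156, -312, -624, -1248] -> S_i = -78*2^i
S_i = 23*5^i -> [23, 115, 575, 2875, 14375]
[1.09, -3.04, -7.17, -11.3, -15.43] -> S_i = 1.09 + -4.13*i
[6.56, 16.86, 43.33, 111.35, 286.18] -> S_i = 6.56*2.57^i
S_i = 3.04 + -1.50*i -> [3.04, 1.54, 0.04, -1.46, -2.96]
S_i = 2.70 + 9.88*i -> [2.7, 12.58, 22.46, 32.34, 42.22]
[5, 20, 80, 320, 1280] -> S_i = 5*4^i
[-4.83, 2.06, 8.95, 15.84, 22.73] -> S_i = -4.83 + 6.89*i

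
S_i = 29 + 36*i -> [29, 65, 101, 137, 173]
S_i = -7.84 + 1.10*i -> [-7.84, -6.74, -5.64, -4.54, -3.44]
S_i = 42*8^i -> [42, 336, 2688, 21504, 172032]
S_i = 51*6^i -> [51, 306, 1836, 11016, 66096]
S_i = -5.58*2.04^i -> [-5.58, -11.38, -23.22, -47.37, -96.64]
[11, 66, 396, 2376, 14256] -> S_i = 11*6^i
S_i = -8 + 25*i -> [-8, 17, 42, 67, 92]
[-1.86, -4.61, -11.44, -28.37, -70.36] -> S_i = -1.86*2.48^i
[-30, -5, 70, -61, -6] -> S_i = Random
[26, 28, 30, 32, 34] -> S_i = 26 + 2*i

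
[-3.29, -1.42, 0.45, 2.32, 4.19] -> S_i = -3.29 + 1.87*i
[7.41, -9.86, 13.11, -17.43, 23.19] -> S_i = 7.41*(-1.33)^i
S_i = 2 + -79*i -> [2, -77, -156, -235, -314]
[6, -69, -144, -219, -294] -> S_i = 6 + -75*i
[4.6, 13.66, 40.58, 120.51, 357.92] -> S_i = 4.60*2.97^i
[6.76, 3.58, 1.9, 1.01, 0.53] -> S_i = 6.76*0.53^i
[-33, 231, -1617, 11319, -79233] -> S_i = -33*-7^i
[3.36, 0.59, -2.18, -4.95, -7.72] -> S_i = 3.36 + -2.77*i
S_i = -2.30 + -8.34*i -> [-2.3, -10.64, -18.98, -27.32, -35.66]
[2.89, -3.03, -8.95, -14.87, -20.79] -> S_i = 2.89 + -5.92*i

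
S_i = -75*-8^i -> [-75, 600, -4800, 38400, -307200]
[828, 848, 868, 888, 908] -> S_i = 828 + 20*i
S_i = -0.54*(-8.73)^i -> [-0.54, 4.71, -41.15, 359.28, -3136.54]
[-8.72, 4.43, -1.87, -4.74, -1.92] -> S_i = Random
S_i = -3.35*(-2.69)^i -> [-3.35, 9.01, -24.24, 65.21, -175.41]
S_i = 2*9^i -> [2, 18, 162, 1458, 13122]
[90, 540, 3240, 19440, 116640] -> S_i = 90*6^i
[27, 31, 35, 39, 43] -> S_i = 27 + 4*i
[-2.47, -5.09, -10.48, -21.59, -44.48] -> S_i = -2.47*2.06^i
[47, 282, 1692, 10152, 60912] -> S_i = 47*6^i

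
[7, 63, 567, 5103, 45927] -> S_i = 7*9^i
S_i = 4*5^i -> [4, 20, 100, 500, 2500]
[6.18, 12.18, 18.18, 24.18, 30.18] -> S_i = 6.18 + 6.00*i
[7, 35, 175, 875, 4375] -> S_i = 7*5^i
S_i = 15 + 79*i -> [15, 94, 173, 252, 331]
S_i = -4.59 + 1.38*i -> [-4.59, -3.21, -1.83, -0.45, 0.93]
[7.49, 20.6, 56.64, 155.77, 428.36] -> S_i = 7.49*2.75^i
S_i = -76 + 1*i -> [-76, -75, -74, -73, -72]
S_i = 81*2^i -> [81, 162, 324, 648, 1296]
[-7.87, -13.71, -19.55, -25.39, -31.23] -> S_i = -7.87 + -5.84*i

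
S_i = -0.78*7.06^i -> [-0.78, -5.51, -38.88, -274.48, -1937.82]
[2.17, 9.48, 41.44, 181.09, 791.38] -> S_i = 2.17*4.37^i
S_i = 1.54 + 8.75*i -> [1.54, 10.29, 19.04, 27.79, 36.54]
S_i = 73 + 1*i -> [73, 74, 75, 76, 77]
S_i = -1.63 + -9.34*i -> [-1.63, -10.97, -20.31, -29.65, -38.99]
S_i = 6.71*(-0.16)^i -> [6.71, -1.07, 0.17, -0.03, 0.0]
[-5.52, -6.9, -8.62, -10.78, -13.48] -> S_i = -5.52*1.25^i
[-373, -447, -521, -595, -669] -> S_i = -373 + -74*i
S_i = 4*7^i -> [4, 28, 196, 1372, 9604]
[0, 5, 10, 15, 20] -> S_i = 0 + 5*i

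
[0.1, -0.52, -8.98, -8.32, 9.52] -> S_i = Random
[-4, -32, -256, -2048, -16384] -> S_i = -4*8^i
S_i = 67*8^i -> [67, 536, 4288, 34304, 274432]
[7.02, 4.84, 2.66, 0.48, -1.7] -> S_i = 7.02 + -2.18*i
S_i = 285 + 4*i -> [285, 289, 293, 297, 301]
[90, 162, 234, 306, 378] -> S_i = 90 + 72*i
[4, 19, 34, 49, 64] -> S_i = 4 + 15*i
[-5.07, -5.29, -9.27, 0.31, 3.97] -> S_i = Random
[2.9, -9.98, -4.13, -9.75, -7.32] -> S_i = Random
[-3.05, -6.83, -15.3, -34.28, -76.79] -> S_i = -3.05*2.24^i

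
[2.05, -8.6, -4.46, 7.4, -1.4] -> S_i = Random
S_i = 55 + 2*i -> [55, 57, 59, 61, 63]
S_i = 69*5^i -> [69, 345, 1725, 8625, 43125]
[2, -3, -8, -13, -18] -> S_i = 2 + -5*i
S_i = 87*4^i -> [87, 348, 1392, 5568, 22272]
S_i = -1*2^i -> [-1, -2, -4, -8, -16]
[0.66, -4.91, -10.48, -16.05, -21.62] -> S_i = 0.66 + -5.57*i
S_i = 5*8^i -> [5, 40, 320, 2560, 20480]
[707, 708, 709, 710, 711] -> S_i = 707 + 1*i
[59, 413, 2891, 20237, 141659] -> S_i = 59*7^i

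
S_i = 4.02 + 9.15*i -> [4.02, 13.17, 22.32, 31.47, 40.62]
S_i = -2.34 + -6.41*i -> [-2.34, -8.75, -15.16, -21.57, -27.98]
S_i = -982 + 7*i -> [-982, -975, -968, -961, -954]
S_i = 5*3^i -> [5, 15, 45, 135, 405]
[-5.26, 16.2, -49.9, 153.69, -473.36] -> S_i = -5.26*(-3.08)^i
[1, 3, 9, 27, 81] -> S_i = 1*3^i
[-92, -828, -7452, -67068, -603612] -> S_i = -92*9^i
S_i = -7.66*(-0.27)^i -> [-7.66, 2.07, -0.56, 0.15, -0.04]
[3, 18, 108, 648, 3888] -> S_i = 3*6^i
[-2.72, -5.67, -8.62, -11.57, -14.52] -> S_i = -2.72 + -2.95*i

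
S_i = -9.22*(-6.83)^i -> [-9.22, 62.97, -430.1, 2937.6, -20063.83]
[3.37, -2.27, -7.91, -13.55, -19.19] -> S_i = 3.37 + -5.64*i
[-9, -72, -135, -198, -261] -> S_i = -9 + -63*i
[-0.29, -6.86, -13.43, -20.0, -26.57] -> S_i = -0.29 + -6.57*i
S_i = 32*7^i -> [32, 224, 1568, 10976, 76832]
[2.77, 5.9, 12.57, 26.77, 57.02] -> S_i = 2.77*2.13^i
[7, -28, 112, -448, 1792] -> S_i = 7*-4^i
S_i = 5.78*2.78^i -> [5.78, 16.07, 44.67, 124.18, 345.23]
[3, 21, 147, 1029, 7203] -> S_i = 3*7^i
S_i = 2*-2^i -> [2, -4, 8, -16, 32]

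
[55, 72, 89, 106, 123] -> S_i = 55 + 17*i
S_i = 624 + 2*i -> [624, 626, 628, 630, 632]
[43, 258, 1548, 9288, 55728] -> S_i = 43*6^i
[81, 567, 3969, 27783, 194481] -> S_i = 81*7^i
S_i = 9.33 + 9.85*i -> [9.33, 19.18, 29.03, 38.88, 48.73]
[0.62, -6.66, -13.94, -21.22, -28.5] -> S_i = 0.62 + -7.28*i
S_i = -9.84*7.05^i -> [-9.84, -69.37, -489.07, -3447.96, -24308.13]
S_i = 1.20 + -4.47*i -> [1.2, -3.27, -7.74, -12.21, -16.68]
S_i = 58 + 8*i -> [58, 66, 74, 82, 90]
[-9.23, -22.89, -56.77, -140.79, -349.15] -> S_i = -9.23*2.48^i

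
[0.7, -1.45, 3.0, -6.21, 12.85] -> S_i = 0.70*(-2.07)^i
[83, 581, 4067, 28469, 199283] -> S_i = 83*7^i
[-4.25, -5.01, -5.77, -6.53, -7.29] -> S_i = -4.25 + -0.76*i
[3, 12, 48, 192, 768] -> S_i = 3*4^i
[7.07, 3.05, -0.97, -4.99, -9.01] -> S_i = 7.07 + -4.02*i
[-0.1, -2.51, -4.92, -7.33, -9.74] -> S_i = -0.10 + -2.41*i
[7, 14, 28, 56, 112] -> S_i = 7*2^i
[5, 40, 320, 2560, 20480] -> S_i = 5*8^i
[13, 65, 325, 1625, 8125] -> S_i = 13*5^i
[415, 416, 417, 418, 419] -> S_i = 415 + 1*i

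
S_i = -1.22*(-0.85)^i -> [-1.22, 1.04, -0.88, 0.75, -0.64]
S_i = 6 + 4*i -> [6, 10, 14, 18, 22]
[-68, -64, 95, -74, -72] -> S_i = Random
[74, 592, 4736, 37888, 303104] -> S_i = 74*8^i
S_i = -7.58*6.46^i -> [-7.58, -48.97, -316.33, -2043.46, -13200.77]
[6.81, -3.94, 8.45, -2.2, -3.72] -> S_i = Random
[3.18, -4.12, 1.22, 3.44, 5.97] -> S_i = Random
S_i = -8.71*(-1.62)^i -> [-8.71, 14.11, -22.86, 37.03, -59.99]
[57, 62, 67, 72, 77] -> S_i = 57 + 5*i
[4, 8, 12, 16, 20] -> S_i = 4 + 4*i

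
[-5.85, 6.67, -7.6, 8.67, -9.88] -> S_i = -5.85*(-1.14)^i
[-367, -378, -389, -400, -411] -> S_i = -367 + -11*i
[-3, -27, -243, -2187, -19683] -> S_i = -3*9^i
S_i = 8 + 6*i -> [8, 14, 20, 26, 32]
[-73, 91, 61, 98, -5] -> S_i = Random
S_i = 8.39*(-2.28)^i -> [8.39, -19.13, 43.61, -99.44, 226.73]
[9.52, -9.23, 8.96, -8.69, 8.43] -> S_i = 9.52*(-0.97)^i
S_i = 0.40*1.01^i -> [0.4, 0.4, 0.41, 0.41, 0.42]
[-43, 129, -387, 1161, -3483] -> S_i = -43*-3^i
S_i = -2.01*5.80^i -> [-2.01, -11.66, -67.62, -392.18, -2274.62]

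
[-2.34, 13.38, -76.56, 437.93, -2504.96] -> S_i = -2.34*(-5.72)^i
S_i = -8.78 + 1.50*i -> [-8.78, -7.28, -5.78, -4.28, -2.78]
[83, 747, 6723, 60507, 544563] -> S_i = 83*9^i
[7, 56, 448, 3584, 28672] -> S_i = 7*8^i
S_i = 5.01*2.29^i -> [5.01, 11.47, 26.27, 60.17, 137.78]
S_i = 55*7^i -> [55, 385, 2695, 18865, 132055]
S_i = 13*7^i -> [13, 91, 637, 4459, 31213]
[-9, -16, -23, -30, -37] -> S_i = -9 + -7*i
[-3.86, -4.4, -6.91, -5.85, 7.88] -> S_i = Random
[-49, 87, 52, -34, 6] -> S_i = Random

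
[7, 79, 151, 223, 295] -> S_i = 7 + 72*i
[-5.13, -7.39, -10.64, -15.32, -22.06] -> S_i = -5.13*1.44^i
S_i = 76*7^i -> [76, 532, 3724, 26068, 182476]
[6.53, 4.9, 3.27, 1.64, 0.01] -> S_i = 6.53 + -1.63*i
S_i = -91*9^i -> [-91, -819, -7371, -66339, -597051]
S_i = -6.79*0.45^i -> [-6.79, -3.06, -1.37, -0.62, -0.28]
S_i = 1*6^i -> [1, 6, 36, 216, 1296]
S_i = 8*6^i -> [8, 48, 288, 1728, 10368]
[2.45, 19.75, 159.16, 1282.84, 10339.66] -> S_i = 2.45*8.06^i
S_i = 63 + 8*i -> [63, 71, 79, 87, 95]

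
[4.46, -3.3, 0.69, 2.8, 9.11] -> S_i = Random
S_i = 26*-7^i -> [26, -182, 1274, -8918, 62426]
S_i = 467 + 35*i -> [467, 502, 537, 572, 607]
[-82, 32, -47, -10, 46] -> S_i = Random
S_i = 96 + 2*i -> [96, 98, 100, 102, 104]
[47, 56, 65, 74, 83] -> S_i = 47 + 9*i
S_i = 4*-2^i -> [4, -8, 16, -32, 64]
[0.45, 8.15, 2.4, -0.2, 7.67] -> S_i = Random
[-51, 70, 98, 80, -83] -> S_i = Random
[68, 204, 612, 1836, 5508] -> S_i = 68*3^i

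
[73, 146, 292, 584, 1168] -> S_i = 73*2^i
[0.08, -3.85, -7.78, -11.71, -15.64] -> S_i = 0.08 + -3.93*i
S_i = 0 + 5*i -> [0, 5, 10, 15, 20]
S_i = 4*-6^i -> [4, -24, 144, -864, 5184]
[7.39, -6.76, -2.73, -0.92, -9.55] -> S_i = Random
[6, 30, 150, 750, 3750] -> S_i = 6*5^i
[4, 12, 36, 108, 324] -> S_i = 4*3^i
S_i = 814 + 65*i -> [814, 879, 944, 1009, 1074]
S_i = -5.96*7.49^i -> [-5.96, -44.64, -334.36, -2504.33, -18757.44]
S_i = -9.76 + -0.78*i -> [-9.76, -10.54, -11.32, -12.1, -12.88]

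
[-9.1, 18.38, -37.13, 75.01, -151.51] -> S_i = -9.10*(-2.02)^i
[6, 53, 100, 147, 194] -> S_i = 6 + 47*i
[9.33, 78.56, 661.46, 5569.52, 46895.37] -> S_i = 9.33*8.42^i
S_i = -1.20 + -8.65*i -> [-1.2, -9.85, -18.5, -27.15, -35.8]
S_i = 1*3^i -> [1, 3, 9, 27, 81]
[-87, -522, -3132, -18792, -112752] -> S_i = -87*6^i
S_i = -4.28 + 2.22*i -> [-4.28, -2.06, 0.16, 2.38, 4.6]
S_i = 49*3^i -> [49, 147, 441, 1323, 3969]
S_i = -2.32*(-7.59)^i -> [-2.32, 17.61, -133.65, 1014.41, -7699.37]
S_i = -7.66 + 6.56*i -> [-7.66, -1.1, 5.46, 12.02, 18.58]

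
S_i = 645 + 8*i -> [645, 653, 661, 669, 677]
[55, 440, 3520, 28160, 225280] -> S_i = 55*8^i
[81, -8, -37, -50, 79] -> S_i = Random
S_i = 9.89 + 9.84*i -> [9.89, 19.73, 29.57, 39.41, 49.25]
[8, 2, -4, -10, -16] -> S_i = 8 + -6*i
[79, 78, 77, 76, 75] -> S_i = 79 + -1*i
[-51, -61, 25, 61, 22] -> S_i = Random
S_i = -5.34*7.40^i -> [-5.34, -39.52, -292.42, -2163.9, -16012.83]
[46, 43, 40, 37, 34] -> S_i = 46 + -3*i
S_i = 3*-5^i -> [3, -15, 75, -375, 1875]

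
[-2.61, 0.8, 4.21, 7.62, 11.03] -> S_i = -2.61 + 3.41*i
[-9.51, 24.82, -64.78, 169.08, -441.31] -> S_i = -9.51*(-2.61)^i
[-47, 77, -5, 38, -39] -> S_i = Random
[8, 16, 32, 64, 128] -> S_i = 8*2^i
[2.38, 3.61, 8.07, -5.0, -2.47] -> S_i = Random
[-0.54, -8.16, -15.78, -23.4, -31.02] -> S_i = -0.54 + -7.62*i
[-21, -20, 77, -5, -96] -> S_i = Random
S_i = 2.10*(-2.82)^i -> [2.1, -5.92, 16.7, -47.09, 132.81]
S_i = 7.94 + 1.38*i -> [7.94, 9.32, 10.7, 12.08, 13.46]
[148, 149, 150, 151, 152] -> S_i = 148 + 1*i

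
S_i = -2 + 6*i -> [-2, 4, 10, 16, 22]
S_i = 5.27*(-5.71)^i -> [5.27, -30.09, 171.82, -981.11, 5602.15]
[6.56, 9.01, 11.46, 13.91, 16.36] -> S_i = 6.56 + 2.45*i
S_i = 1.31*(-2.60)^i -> [1.31, -3.41, 8.86, -23.02, 59.86]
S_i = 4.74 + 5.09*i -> [4.74, 9.83, 14.92, 20.01, 25.1]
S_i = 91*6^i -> [91, 546, 3276, 19656, 117936]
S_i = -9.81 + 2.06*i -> [-9.81, -7.75, -5.69, -3.63, -1.57]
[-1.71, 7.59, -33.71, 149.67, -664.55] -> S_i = -1.71*(-4.44)^i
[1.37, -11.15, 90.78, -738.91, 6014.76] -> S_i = 1.37*(-8.14)^i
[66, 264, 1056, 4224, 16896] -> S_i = 66*4^i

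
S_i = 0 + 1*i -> [0, 1, 2, 3, 4]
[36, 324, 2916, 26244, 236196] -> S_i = 36*9^i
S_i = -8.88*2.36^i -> [-8.88, -20.96, -49.46, -116.72, -275.46]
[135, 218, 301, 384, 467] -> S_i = 135 + 83*i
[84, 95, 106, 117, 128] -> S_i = 84 + 11*i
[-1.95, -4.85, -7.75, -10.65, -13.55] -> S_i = -1.95 + -2.90*i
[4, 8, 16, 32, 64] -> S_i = 4*2^i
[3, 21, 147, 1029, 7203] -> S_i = 3*7^i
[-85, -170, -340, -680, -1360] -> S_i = -85*2^i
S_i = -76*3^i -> [-76, -228, -684, -2052, -6156]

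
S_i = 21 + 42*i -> [21, 63, 105, 147, 189]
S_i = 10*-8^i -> [10, -80, 640, -5120, 40960]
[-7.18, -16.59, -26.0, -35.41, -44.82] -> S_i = -7.18 + -9.41*i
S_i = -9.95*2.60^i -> [-9.95, -25.87, -67.26, -174.88, -454.69]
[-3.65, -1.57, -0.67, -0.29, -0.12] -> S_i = -3.65*0.43^i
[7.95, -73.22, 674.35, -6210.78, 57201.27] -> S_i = 7.95*(-9.21)^i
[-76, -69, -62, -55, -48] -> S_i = -76 + 7*i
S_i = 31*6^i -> [31, 186, 1116, 6696, 40176]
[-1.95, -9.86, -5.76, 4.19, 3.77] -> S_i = Random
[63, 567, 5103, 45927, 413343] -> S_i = 63*9^i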